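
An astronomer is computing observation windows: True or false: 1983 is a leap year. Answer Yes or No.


Year: 1983
Divisible by 4? 1983 / 4 = 495.75 -> No
Not divisible by 4, so NOT a leap year

No


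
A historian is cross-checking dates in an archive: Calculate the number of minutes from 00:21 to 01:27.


Start time: 00:21 = 21 minutes from midnight
End time: 01:27 = 87 minutes from midnight
Difference: 87 - 21 = 66 minutes
That is 1 hours and 6 minutes

66


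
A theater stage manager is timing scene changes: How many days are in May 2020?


Month: May
Year: 2020
May is a 31-day month
Total: 31 days

31


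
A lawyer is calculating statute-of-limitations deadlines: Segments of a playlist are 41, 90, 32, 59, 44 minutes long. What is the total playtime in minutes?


Durations: 41, 90, 32, 59, 44
Running sum: 41
+ 90 = 131
+ 32 = 163
+ 59 = 222
+ 44 = 266
Total duration: 266 minutes
That is 4 hours and 26 minutes

266


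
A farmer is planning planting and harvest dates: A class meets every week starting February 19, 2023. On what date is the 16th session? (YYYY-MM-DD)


First occurrence: 2023-02-19 (occurrence 1)
Each occurrence is 7 days after the previous.
Occurrence 16 is 15 weeks after the first.
15 weeks = 105 days
2023-02-19 + 105 days = 2023-06-04

2023-06-04


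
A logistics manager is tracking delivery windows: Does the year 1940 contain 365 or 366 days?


Year: 1940
Check leap year rules:
Divisible by 4? Yes
Divisible by 100? No
1940 is a leap year
Days: 366

366


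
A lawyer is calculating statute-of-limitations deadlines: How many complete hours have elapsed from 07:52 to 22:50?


Start: 07:52
End: 22:50
Hour difference: 22 - 7 = 15 hours
Minute difference: 50 - 52 = -2 minutes
Total minutes: 898
Complete hours: 898 / 60 = 14 (remainder 58)

14


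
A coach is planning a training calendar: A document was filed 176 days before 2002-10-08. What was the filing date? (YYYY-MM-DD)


Start: 2002-10-08
Subtracting 176 days
Days already passed in October: 8
After going back through October: 168 more days to subtract
September 2002: 30 days, 138 remaining
August 2002: 31 days, 107 remaining
July 2002: 31 days, 76 remaining
June 2002: 30 days, 46 remaining
Result: 2002-04-15

2002-04-15


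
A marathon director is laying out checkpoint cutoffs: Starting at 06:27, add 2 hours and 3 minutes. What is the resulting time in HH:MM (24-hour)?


Start time: 06:27
Adding: 2 hours 3 minutes
Minutes: 27 + 3 = 30
Hours: 6 + 2 + 0 = 8
Result: 08:30

08:30


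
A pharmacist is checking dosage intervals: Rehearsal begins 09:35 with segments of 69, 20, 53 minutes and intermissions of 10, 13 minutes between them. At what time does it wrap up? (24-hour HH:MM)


Start: 09:35 = 575 min from midnight
  after task 1 (69 min): 10:44
  after break (10 min): 10:54
  after task 2 (20 min): 11:14
  after break (13 min): 11:27
  after task 3 (53 min): 12:20
Total elapsed: 165 minutes
End time: 12:20

12:20


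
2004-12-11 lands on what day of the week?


Date: 2004-12-11
January 1, 2004 is a Thursday
Day of year: 346
Offset from Jan 1: 345 days
345 mod 7 = 2
Result: Saturday

Saturday


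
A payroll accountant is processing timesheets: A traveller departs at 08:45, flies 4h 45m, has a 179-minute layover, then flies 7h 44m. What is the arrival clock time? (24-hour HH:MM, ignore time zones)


Depart: 08:45
Leg 1: +285 min -> 13:30
Layover: +179 min -> 16:29
Leg 2: +464 min -> 00:13
Total travel: 928 minutes = 15h 28m
Arrival: 00:13

00:13


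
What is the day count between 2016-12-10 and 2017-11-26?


Start date: 2016-12-10
End date: 2017-11-26
Dec 2016: +22 days
Jan 2017: +31 days
Feb 2017: +28 days
... (9 more months)
Total: 351 days

351


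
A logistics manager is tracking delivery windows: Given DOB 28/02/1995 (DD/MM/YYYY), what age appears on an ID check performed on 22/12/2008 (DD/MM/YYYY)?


Birth: 1995-02-28
Reference: 2008-12-22
Year difference: 2008 - 1995 = 13
Has birthday (02-28) occurred by 12-22? Yes
Age in full years: 13

13


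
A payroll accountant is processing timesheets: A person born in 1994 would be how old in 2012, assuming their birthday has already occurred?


Birth year: 1994
Current year: 2012
Age = current year - birth year
Age = 2012 - 1994 = 18

18


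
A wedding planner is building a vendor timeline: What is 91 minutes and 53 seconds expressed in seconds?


Minutes: 91
Extra seconds: 53
Seconds per minute: 60
Minutes to seconds: 91 x 60 = 5460
Total: 5460 + 53 = 5513

5513


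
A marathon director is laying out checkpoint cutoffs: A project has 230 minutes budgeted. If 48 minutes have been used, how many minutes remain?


Total budget: 230 minutes
Time used: 48 minutes
Remaining: 230 - 48 = 182 minutes
Percent used: 20.9%
Percent remaining: 79.1%

182


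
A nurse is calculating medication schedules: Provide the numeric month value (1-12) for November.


Calendar month order:
10. October
11. November <--
12. December
November is month number 11

11


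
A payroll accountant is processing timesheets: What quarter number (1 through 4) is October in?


Month: October (month 10)
Q1: January-March (months 1-3)
Q2: April-June (months 4-6)
Q3: July-September (months 7-9)
Q4: October-December (months 10-12)
Month 10 falls in Q4

4


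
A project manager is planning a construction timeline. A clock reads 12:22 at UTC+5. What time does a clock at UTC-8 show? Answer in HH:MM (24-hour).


Local time: 12:22 at UTC+5 (offset 5h)
Target zone: UTC-8 (offset -8h)
Difference: -8 - (5) = -13 hours
Calculation: 12 + (-13) = -1
Wraparound: (-1) mod 24 = 23
Result: 23:22

23:22


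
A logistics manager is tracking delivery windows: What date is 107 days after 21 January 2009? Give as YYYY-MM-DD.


Start: 2009-01-21
Adding 107 days
Days remaining in January: 10
After January: 97 days still to add
February 2009: 28 days, 69 remaining
March 2009: 31 days, 38 remaining
April 2009: 30 days, 8 remaining
May 2009 has 31 days, need 8
Result: 2009-05-08

2009-05-08


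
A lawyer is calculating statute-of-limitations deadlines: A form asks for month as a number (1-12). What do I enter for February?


Calendar month order:
1. January
2. February <--
3. March
February is month number 2

2


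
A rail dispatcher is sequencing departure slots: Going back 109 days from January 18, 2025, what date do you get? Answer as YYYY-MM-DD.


Start: 2025-01-18
Subtracting 109 days
Days already passed in January: 18
After going back through January: 91 more days to subtract
December 2024: 31 days, 60 remaining
November 2024: 30 days, 30 remaining
October 2024 has 31 days, need 30
Result: 2024-10-01

2024-10-01


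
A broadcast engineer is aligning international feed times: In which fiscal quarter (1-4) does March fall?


Month: March (month 3)
Q1: January-March (months 1-3)
Q2: April-June (months 4-6)
Q3: July-September (months 7-9)
Q4: October-December (months 10-12)
Month 3 falls in Q1

1


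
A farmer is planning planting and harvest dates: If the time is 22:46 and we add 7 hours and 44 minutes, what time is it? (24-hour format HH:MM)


Start time: 22:46
Adding: 7 hours 44 minutes
Minutes: 46 + 44 = 90
Minute overflow: 90 >= 60, so carry 1 hour, minutes = 30
Hours: 22 + 7 + 1 = 30
Hour wraparound: 30 mod 24 = 6
Result: 06:30

06:30


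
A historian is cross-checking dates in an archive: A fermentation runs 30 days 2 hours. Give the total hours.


Days: 30
Extra hours: 2
Hours per day: 24
Days to hours: 30 x 24 = 720
Total: 720 + 2 = 722

722


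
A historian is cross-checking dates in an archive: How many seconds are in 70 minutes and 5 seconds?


Minutes: 70
Extra seconds: 5
Seconds per minute: 60
Minutes to seconds: 70 x 60 = 4200
Total: 4200 + 5 = 4205

4205


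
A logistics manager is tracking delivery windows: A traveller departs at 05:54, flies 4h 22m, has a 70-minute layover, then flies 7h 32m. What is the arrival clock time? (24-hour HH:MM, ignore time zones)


Depart: 05:54
Leg 1: +262 min -> 10:16
Layover: +70 min -> 11:26
Leg 2: +452 min -> 18:58
Total travel: 784 minutes = 13h 4m
Arrival: 18:58

18:58


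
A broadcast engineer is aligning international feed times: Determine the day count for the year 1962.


Year: 1962
Check leap year rules:
Divisible by 4? No
1962 is not a leap year
Days: 365

365


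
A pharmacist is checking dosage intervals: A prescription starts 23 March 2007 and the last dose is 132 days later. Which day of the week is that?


Start: 2007-03-23 (Friday)
Step 1 - find target date: add 132 days
  2007-03-23 + 132 days = 2007-08-02
Step 2 - day of week:
  132 mod 7 = 6
  Friday + 6 days -> Thursday
Result: Thursday (2007-08-02)

Thursday


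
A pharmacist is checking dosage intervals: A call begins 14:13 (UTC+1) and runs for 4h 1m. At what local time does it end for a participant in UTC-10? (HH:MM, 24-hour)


Start: 14:13 in UTC+1
Step 1 - add duration:
  minutes: 13 + 1 = 14
  hours: 14 + 4 + 0 = 18
  end in UTC+1: 18:14
Step 2 - convert UTC+1 -> UTC-10:
  offset difference: -10 - (1) = -11 hours
  18 + (-11) = 7 -> mod 24 = 7
Result: 07:14 in UTC-10

07:14


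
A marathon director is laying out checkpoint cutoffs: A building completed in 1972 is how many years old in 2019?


Birth year: 1972
Current year: 2019
Age = current year - birth year
Age = 2019 - 1972 = 47

47


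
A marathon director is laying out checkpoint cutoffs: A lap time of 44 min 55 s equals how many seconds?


Minutes: 44
Seconds: 55
Convert minutes to seconds: 44 x 60 = 2640
Add remaining seconds: 2640 + 55 = 2695

2695


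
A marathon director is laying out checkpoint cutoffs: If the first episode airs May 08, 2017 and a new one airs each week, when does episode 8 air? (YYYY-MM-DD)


First occurrence: 2017-05-08 (occurrence 1)
Each occurrence is 7 days after the previous.
Occurrence 8 is 7 weeks after the first.
7 weeks = 49 days
2017-05-08 + 49 days = 2017-06-26

2017-06-26


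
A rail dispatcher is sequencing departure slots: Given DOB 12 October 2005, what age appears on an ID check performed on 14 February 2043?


Birth: 2005-10-12
Reference: 2043-02-14
Year difference: 2043 - 2005 = 38
Has birthday (10-12) occurred by 02-14? No
Birthday not yet reached this year -> subtract 1
Age in full years: 37

37


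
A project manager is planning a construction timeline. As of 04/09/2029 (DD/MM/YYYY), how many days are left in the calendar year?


Start: September 04, 2029
End: December 31, 2029
Days left in September: 26
October: 31
November: 30
December: 31
Sum of remaining months: 92
Total: 26 + 92 = 118

118


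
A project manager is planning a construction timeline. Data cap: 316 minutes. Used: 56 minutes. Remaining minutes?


Total budget: 316 minutes
Time used: 56 minutes
Remaining: 316 - 56 = 260 minutes
Percent used: 17.7%
Percent remaining: 82.3%

260


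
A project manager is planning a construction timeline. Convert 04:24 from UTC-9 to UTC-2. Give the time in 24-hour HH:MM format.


Local time: 04:24 at UTC-9 (offset -9h)
Target zone: UTC-2 (offset -2h)
Difference: -2 - (-9) = 7 hours
Calculation: 4 + (7) = 11
Result: 11:24

11:24


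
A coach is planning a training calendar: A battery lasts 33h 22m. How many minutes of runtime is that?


Hours: 33
Extra minutes: 22
Minutes per hour: 60
Hours to minutes: 33 x 60 = 1980
Total: 1980 + 22 = 2002

2002


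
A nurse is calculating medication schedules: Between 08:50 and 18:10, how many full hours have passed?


Start: 08:50
End: 18:10
Hour difference: 18 - 8 = 10 hours
Minute difference: 10 - 50 = -40 minutes
Total minutes: 560
Complete hours: 560 / 60 = 9 (remainder 20)

9


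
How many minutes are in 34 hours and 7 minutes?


Hours: 34
Minutes: 7
Convert hours to minutes: 34 x 60 = 2040
Add remaining minutes: 2040 + 7 = 2047

2047


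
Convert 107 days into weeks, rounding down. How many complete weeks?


Total days: 107
Days per week: 7
Division: 107 / 7 = 15 remainder 2
Complete weeks: 15
Remaining days: 2

15


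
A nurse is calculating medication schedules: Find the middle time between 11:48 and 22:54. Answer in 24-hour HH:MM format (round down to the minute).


Start time: 11:48 = 708 minutes from midnight
End time: 22:54 = 1374 minutes from midnight
Sum: 708 + 1374 = 2082
Midpoint: 2082 / 2 = 1041 minutes
Convert: 1041 / 60 = 17 hours, 21 minutes
Result: 17:21

17:21


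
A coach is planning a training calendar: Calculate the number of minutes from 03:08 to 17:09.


Start time: 03:08 = 188 minutes from midnight
End time: 17:09 = 1029 minutes from midnight
Difference: 1029 - 188 = 841 minutes
That is 14 hours and 1 minutes

841


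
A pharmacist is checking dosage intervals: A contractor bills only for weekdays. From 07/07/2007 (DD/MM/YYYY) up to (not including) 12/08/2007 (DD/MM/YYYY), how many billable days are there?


Start: 2007-07-07 (Saturday)
End (exclusive): 2007-08-12 (Sunday)
Total calendar days: 36
Full weeks: 36 // 7 = 5 -> 25 weekdays
Remaining 1 days starting on Saturday:
  Sat(-) -> 0 weekdays
Total business days: 25 + 0 = 25

25


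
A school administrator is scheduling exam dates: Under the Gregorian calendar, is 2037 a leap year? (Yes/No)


Year: 2037
Divisible by 4? 2037 / 4 = 509.25 -> No
Not divisible by 4, so NOT a leap year

No


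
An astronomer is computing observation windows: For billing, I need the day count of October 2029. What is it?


Month: October
Year: 2029
October is a 31-day month
Total: 31 days

31


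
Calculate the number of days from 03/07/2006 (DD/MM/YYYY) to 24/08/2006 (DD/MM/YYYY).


Start date: 2006-07-03
End date: 2006-08-24
Jul 2006: +29 days
Aug 2006: +23 days
Total: 52 days

52


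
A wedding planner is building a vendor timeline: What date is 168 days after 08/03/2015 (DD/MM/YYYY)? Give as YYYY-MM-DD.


Start: 2015-03-08
Adding 168 days
Days remaining in March: 23
After March: 145 days still to add
April 2015: 30 days, 115 remaining
May 2015: 31 days, 84 remaining
June 2015: 30 days, 54 remaining
July 2015: 31 days, 23 remaining
Result: 2015-08-23

2015-08-23


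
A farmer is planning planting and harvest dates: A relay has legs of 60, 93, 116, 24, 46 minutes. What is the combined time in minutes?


Durations: 60, 93, 116, 24, 46
Running sum: 60
+ 93 = 153
+ 116 = 269
+ 24 = 293
+ 46 = 339
Total duration: 339 minutes
That is 5 hours and 39 minutes

339


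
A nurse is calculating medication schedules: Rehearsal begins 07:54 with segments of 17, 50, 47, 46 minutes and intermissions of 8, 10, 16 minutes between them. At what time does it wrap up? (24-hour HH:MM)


Start: 07:54 = 474 min from midnight
  after task 1 (17 min): 08:11
  after break (8 min): 08:19
  after task 2 (50 min): 09:09
  after break (10 min): 09:19
  after task 3 (47 min): 10:06
  after break (16 min): 10:22
  after task 4 (46 min): 11:08
Total elapsed: 194 minutes
End time: 11:08

11:08


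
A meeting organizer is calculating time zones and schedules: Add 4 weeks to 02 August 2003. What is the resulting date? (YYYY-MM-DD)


Start: 2003-08-02
Weeks to add: 4
Convert to days: 4 x 7 = 28 days
Add 28 days to 2003-08-02
Result: 2003-08-30

2003-08-30


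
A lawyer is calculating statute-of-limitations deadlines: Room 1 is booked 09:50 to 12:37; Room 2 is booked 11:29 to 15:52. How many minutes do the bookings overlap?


Interval A: [590, 757] minutes from midnight
Interval B: [689, 952] minutes from midnight
Overlap start = max(590, 689) = 689
Overlap end = min(757, 952) = 757
Overlap = 757 - 689 = 68 minutes

68


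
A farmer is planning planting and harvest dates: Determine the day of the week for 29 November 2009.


Date: 2009-11-29
January 1, 2009 is a Thursday
Day of year: 333
Offset from Jan 1: 332 days
332 mod 7 = 3
Result: Sunday

Sunday


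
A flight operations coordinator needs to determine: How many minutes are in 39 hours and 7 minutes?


Hours: 39
Minutes: 7
Convert hours to minutes: 39 x 60 = 2340
Add remaining minutes: 2340 + 7 = 2347

2347


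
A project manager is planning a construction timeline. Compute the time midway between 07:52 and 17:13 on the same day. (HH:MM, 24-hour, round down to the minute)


Start time: 07:52 = 472 minutes from midnight
End time: 17:13 = 1033 minutes from midnight
Sum: 472 + 1033 = 1505
Midpoint: 1505 / 2 = 752 minutes
Convert: 752 / 60 = 12 hours, 32 minutes
Result: 12:32

12:32


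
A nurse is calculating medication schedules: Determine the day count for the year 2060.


Year: 2060
Check leap year rules:
Divisible by 4? Yes
Divisible by 100? No
2060 is a leap year
Days: 366

366


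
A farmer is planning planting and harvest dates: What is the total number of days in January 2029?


Month: January
Year: 2029
January is a 31-day month
Total: 31 days

31


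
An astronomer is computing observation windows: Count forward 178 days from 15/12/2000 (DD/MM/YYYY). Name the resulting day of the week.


Start: 2000-12-15 (Friday)
Step 1 - find target date: add 178 days
  2000-12-15 + 178 days = 2001-06-11
Step 2 - day of week:
  178 mod 7 = 3
  Friday + 3 days -> Monday
Result: Monday (2001-06-11)

Monday


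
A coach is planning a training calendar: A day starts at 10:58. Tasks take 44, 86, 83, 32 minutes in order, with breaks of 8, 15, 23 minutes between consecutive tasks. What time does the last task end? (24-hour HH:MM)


Start: 10:58 = 658 min from midnight
  after task 1 (44 min): 11:42
  after break (8 min): 11:50
  after task 2 (86 min): 13:16
  after break (15 min): 13:31
  after task 3 (83 min): 14:54
  after break (23 min): 15:17
  after task 4 (32 min): 15:49
Total elapsed: 291 minutes
End time: 15:49

15:49


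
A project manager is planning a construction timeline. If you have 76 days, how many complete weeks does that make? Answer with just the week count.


Total days: 76
Days per week: 7
Division: 76 / 7 = 10 remainder 6
Complete weeks: 10
Remaining days: 6

10


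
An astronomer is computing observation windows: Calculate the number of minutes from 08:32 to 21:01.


Start time: 08:32 = 512 minutes from midnight
End time: 21:01 = 1261 minutes from midnight
Difference: 1261 - 512 = 749 minutes
That is 12 hours and 29 minutes

749


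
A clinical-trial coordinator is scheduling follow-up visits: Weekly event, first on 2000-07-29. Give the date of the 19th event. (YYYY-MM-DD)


First occurrence: 2000-07-29 (occurrence 1)
Each occurrence is 7 days after the previous.
Occurrence 19 is 18 weeks after the first.
18 weeks = 126 days
2000-07-29 + 126 days = 2000-12-02

2000-12-02


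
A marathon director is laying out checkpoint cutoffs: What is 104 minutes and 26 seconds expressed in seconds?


Minutes: 104
Extra seconds: 26
Seconds per minute: 60
Minutes to seconds: 104 x 60 = 6240
Total: 6240 + 26 = 6266

6266


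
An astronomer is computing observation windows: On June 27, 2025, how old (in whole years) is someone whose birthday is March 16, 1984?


Birth: 1984-03-16
Reference: 2025-06-27
Year difference: 2025 - 1984 = 41
Has birthday (03-16) occurred by 06-27? Yes
Age in full years: 41

41


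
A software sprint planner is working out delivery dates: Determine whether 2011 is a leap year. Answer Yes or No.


Year: 2011
Divisible by 4? 2011 / 4 = 502.75 -> No
Not divisible by 4, so NOT a leap year

No


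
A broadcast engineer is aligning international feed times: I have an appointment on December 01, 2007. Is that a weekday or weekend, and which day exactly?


Date: 2007-12-01
January 1, 2007 is a Monday
Day of year: 335
Offset from Jan 1: 334 days
334 mod 7 = 5
Result: Saturday

Saturday


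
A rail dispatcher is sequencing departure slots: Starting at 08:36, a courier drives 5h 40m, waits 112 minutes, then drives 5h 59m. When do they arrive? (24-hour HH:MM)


Depart: 08:36
Leg 1: +340 min -> 14:16
Layover: +112 min -> 16:08
Leg 2: +359 min -> 22:07
Total travel: 811 minutes = 13h 31m
Arrival: 22:07

22:07


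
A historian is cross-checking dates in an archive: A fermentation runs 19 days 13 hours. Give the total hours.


Days: 19
Extra hours: 13
Hours per day: 24
Days to hours: 19 x 24 = 456
Total: 456 + 13 = 469

469


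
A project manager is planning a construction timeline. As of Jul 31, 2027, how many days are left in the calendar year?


Start: July 31, 2027
End: December 31, 2027
Days left in July: 0
August: 31
September: 30
October: 31
November: 30
... plus remaining months
Sum of remaining months: 153
Total: 0 + 153 = 153

153


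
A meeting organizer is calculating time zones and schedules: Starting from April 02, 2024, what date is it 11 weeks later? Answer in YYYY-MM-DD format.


Start: 2024-04-02
Weeks to add: 11
Convert to days: 11 x 7 = 77 days
Add 77 days to 2024-04-02
Result: 2024-06-18

2024-06-18


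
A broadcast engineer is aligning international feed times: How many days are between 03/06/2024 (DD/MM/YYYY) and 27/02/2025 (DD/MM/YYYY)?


Start date: 2024-06-03
End date: 2025-02-27
Jun 2024: +28 days
Jul 2024: +31 days
Aug 2024: +31 days
... (6 more months)
Total: 269 days

269


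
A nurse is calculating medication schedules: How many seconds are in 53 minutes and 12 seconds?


Minutes: 53
Seconds: 12
Convert minutes to seconds: 53 x 60 = 3180
Add remaining seconds: 3180 + 12 = 3192

3192


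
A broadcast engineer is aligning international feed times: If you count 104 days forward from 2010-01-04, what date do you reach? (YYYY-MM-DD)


Start: 2010-01-04
Adding 104 days
Days remaining in January: 27
After January: 77 days still to add
February 2010: 28 days, 49 remaining
March 2010: 31 days, 18 remaining
April 2010 has 30 days, need 18
Result: 2010-04-18

2010-04-18


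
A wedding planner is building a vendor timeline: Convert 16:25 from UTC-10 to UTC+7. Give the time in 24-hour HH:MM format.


Local time: 16:25 at UTC-10 (offset -10h)
Target zone: UTC+7 (offset 7h)
Difference: 7 - (-10) = 17 hours
Calculation: 16 + (17) = 33
Wraparound: (33) mod 24 = 9
Result: 09:25

09:25


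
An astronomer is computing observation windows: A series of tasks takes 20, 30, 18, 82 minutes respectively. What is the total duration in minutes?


Durations: 20, 30, 18, 82
Running sum: 20
+ 30 = 50
+ 18 = 68
+ 82 = 150
Total duration: 150 minutes
That is 2 hours and 30 minutes

150


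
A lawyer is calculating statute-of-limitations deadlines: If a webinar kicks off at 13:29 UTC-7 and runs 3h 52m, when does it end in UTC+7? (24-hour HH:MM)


Start: 13:29 in UTC-7
Step 1 - add duration:
  minutes: 29 + 52 = 81 (carry 1h)
  hours: 13 + 3 + 1 = 17
  end in UTC-7: 17:21
Step 2 - convert UTC-7 -> UTC+7:
  offset difference: 7 - (-7) = 14 hours
  17 + (14) = 31 -> mod 24 = 7
Result: 07:21 in UTC+7

07:21


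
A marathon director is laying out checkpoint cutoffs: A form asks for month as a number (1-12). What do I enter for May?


Calendar month order:
4. April
5. May <--
6. June
May is month number 5

5


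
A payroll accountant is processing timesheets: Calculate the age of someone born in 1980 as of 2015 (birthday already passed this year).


Birth year: 1980
Current year: 2015
Age = current year - birth year
Age = 2015 - 1980 = 35

35


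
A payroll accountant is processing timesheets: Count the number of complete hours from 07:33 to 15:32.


Start: 07:33
End: 15:32
Hour difference: 15 - 7 = 8 hours
Minute difference: 32 - 33 = -1 minutes
Total minutes: 479
Complete hours: 479 / 60 = 7 (remainder 59)

7


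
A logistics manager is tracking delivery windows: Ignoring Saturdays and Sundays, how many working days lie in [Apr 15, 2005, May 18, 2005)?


Start: 2005-04-15 (Friday)
End (exclusive): 2005-05-18 (Wednesday)
Total calendar days: 33
Full weeks: 33 // 7 = 4 -> 20 weekdays
Remaining 5 days starting on Friday:
  Fri(w), Sat(-), Sun(-), Mon(w), Tue(w) -> 3 weekdays
Total business days: 20 + 3 = 23

23


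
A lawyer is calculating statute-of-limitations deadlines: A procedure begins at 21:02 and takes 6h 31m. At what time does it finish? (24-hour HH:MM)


Start time: 21:02
Adding: 6 hours 31 minutes
Minutes: 2 + 31 = 33
Hours: 21 + 6 + 0 = 27
Hour wraparound: 27 mod 24 = 3
Result: 03:33

03:33


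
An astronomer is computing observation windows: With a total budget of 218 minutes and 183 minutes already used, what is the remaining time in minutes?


Total budget: 218 minutes
Time used: 183 minutes
Remaining: 218 - 183 = 35 minutes
Percent used: 83.9%
Percent remaining: 16.1%

35


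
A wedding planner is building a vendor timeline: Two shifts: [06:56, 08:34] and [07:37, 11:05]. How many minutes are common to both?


Interval A: [416, 514] minutes from midnight
Interval B: [457, 665] minutes from midnight
Overlap start = max(416, 457) = 457
Overlap end = min(514, 665) = 514
Overlap = 514 - 457 = 57 minutes

57


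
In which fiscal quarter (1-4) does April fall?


Month: April (month 4)
Q1: January-March (months 1-3)
Q2: April-June (months 4-6)
Q3: July-September (months 7-9)
Q4: October-December (months 10-12)
Month 4 falls in Q2

2


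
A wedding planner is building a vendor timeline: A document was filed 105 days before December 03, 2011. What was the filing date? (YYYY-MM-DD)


Start: 2011-12-03
Subtracting 105 days
Days already passed in December: 3
After going back through December: 102 more days to subtract
November 2011: 30 days, 72 remaining
October 2011: 31 days, 41 remaining
September 2011: 30 days, 11 remaining
August 2011 has 31 days, need 11
Result: 2011-08-20

2011-08-20


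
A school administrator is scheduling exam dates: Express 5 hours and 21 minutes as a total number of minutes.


Hours: 5
Extra minutes: 21
Minutes per hour: 60
Hours to minutes: 5 x 60 = 300
Total: 300 + 21 = 321

321


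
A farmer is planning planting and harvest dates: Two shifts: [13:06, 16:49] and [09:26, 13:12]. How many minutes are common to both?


Interval A: [786, 1009] minutes from midnight
Interval B: [566, 792] minutes from midnight
Overlap start = max(786, 566) = 786
Overlap end = min(1009, 792) = 792
Overlap = 792 - 786 = 6 minutes

6


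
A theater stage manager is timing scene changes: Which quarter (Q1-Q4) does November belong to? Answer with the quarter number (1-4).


Month: November (month 11)
Q1: January-March (months 1-3)
Q2: April-June (months 4-6)
Q3: July-September (months 7-9)
Q4: October-December (months 10-12)
Month 11 falls in Q4

4


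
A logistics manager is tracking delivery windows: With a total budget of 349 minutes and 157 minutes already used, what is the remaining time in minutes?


Total budget: 349 minutes
Time used: 157 minutes
Remaining: 349 - 157 = 192 minutes
Percent used: 45.0%
Percent remaining: 55.0%

192


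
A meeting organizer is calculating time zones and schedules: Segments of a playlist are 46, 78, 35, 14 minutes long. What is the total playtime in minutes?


Durations: 46, 78, 35, 14
Running sum: 46
+ 78 = 124
+ 35 = 159
+ 14 = 173
Total duration: 173 minutes
That is 2 hours and 53 minutes

173


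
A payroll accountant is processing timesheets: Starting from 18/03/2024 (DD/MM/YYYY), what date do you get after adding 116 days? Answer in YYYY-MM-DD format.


Start: 2024-03-18
Adding 116 days
Days remaining in March: 13
After March: 103 days still to add
April 2024: 30 days, 73 remaining
May 2024: 31 days, 42 remaining
June 2024: 30 days, 12 remaining
July 2024 has 31 days, need 12
Result: 2024-07-12

2024-07-12


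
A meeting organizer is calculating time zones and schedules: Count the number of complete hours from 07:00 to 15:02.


Start: 07:00
End: 15:02
Hour difference: 15 - 7 = 8 hours
Minute difference: 2 - 0 = 2 minutes
Total minutes: 482
Complete hours: 482 / 60 = 8 (remainder 2)

8


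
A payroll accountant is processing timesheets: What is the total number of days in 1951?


Year: 1951
Check leap year rules:
Divisible by 4? No
1951 is not a leap year
Days: 365

365


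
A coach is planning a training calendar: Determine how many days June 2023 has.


Month: June
Year: 2023
June is a 30-day month
Total: 30 days

30


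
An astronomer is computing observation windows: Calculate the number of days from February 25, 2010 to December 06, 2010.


Start date: 2010-02-25
End date: 2010-12-06
Feb 2010: +4 days
Mar 2010: +31 days
Apr 2010: +30 days
... (8 more months)
Total: 284 days

284


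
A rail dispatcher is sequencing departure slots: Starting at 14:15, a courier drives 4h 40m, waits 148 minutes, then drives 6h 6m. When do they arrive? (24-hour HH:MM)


Depart: 14:15
Leg 1: +280 min -> 18:55
Layover: +148 min -> 21:23
Leg 2: +366 min -> 03:29
Total travel: 794 minutes = 13h 14m
Arrival: 03:29

03:29


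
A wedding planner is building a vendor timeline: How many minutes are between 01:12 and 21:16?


Start time: 01:12 = 72 minutes from midnight
End time: 21:16 = 1276 minutes from midnight
Difference: 1276 - 72 = 1204 minutes
That is 20 hours and 4 minutes

1204


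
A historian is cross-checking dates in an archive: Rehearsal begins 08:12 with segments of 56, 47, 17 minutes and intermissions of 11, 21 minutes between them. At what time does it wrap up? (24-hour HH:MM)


Start: 08:12 = 492 min from midnight
  after task 1 (56 min): 09:08
  after break (11 min): 09:19
  after task 2 (47 min): 10:06
  after break (21 min): 10:27
  after task 3 (17 min): 10:44
Total elapsed: 152 minutes
End time: 10:44

10:44


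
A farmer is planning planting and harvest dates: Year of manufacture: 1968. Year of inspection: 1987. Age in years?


Birth year: 1968
Current year: 1987
Age = current year - birth year
Age = 1987 - 1968 = 19

19


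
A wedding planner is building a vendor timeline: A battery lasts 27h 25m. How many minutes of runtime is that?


Hours: 27
Extra minutes: 25
Minutes per hour: 60
Hours to minutes: 27 x 60 = 1620
Total: 1620 + 25 = 1645

1645


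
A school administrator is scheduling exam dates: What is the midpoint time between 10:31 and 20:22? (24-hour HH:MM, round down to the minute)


Start time: 10:31 = 631 minutes from midnight
End time: 20:22 = 1222 minutes from midnight
Sum: 631 + 1222 = 1853
Midpoint: 1853 / 2 = 926 minutes
Convert: 926 / 60 = 15 hours, 26 minutes
Result: 15:26

15:26


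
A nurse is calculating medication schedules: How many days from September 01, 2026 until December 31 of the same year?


Start: September 01, 2026
End: December 31, 2026
Days left in September: 29
October: 31
November: 30
December: 31
Sum of remaining months: 92
Total: 29 + 92 = 121

121


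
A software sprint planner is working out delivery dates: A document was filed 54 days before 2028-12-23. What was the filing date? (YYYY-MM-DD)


Start: 2028-12-23
Subtracting 54 days
Days already passed in December: 23
After going back through December: 31 more days to subtract
November 2028: 30 days, 1 remaining
October 2028 has 31 days, need 1
Result: 2028-10-30

2028-10-30


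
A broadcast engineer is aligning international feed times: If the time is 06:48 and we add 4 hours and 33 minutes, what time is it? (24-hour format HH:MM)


Start time: 06:48
Adding: 4 hours 33 minutes
Minutes: 48 + 33 = 81
Minute overflow: 81 >= 60, so carry 1 hour, minutes = 21
Hours: 6 + 4 + 1 = 11
Result: 11:21

11:21


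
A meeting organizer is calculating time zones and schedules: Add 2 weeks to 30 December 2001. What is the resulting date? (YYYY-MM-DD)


Start: 2001-12-30
Weeks to add: 2
Convert to days: 2 x 7 = 14 days
Add 14 days to 2001-12-30
Result: 2002-01-13

2002-01-13


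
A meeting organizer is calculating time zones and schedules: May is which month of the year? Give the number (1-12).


Calendar month order:
4. April
5. May <--
6. June
May is month number 5

5


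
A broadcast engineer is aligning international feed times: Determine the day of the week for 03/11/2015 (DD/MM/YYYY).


Date: 2015-11-03
January 1, 2015 is a Thursday
Day of year: 307
Offset from Jan 1: 306 days
306 mod 7 = 5
Result: Tuesday

Tuesday


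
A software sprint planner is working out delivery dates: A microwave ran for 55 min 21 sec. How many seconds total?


Minutes: 55
Extra seconds: 21
Seconds per minute: 60
Minutes to seconds: 55 x 60 = 3300
Total: 3300 + 21 = 3321

3321


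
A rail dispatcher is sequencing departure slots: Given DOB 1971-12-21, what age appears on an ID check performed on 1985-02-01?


Birth: 1971-12-21
Reference: 1985-02-01
Year difference: 1985 - 1971 = 14
Has birthday (12-21) occurred by 02-01? No
Birthday not yet reached this year -> subtract 1
Age in full years: 13

13


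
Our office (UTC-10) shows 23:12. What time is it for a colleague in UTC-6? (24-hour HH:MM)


Local time: 23:12 at UTC-10 (offset -10h)
Target zone: UTC-6 (offset -6h)
Difference: -6 - (-10) = 4 hours
Calculation: 23 + (4) = 27
Wraparound: (27) mod 24 = 3
Result: 03:12

03:12


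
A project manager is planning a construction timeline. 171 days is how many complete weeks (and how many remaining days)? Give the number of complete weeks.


Total days: 171
Days per week: 7
Division: 171 / 7 = 24 remainder 3
Complete weeks: 24
Remaining days: 3

24


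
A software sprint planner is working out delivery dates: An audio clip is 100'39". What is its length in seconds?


Minutes: 100
Seconds: 39
Convert minutes to seconds: 100 x 60 = 6000
Add remaining seconds: 6000 + 39 = 6039

6039


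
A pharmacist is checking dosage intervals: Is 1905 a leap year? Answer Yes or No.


Year: 1905
Divisible by 4? 1905 / 4 = 476.25 -> No
Not divisible by 4, so NOT a leap year

No


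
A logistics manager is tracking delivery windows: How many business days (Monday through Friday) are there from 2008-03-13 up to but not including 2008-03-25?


Start: 2008-03-13 (Thursday)
End (exclusive): 2008-03-25 (Tuesday)
Total calendar days: 12
Full weeks: 12 // 7 = 1 -> 5 weekdays
Remaining 5 days starting on Thursday:
  Thu(w), Fri(w), Sat(-), Sun(-), Mon(w) -> 3 weekdays
Total business days: 5 + 3 = 8

8


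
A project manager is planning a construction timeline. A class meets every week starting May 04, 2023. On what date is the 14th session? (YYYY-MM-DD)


First occurrence: 2023-05-04 (occurrence 1)
Each occurrence is 7 days after the previous.
Occurrence 14 is 13 weeks after the first.
13 weeks = 91 days
2023-05-04 + 91 days = 2023-08-03

2023-08-03


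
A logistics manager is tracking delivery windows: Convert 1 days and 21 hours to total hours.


Days: 1
Extra hours: 21
Hours per day: 24
Days to hours: 1 x 24 = 24
Total: 24 + 21 = 45

45


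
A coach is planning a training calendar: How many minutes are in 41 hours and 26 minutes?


Hours: 41
Minutes: 26
Convert hours to minutes: 41 x 60 = 2460
Add remaining minutes: 2460 + 26 = 2486

2486


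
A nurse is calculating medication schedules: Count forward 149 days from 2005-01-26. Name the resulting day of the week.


Start: 2005-01-26 (Wednesday)
Step 1 - find target date: add 149 days
  2005-01-26 + 149 days = 2005-06-24
Step 2 - day of week:
  149 mod 7 = 2
  Wednesday + 2 days -> Friday
Result: Friday (2005-06-24)

Friday


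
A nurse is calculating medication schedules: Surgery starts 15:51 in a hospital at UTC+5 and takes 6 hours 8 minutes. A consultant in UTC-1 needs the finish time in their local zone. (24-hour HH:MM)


Start: 15:51 in UTC+5
Step 1 - add duration:
  minutes: 51 + 8 = 59
  hours: 15 + 6 + 0 = 21
  end in UTC+5: 21:59
Step 2 - convert UTC+5 -> UTC-1:
  offset difference: -1 - (5) = -6 hours
  21 + (-6) = 15 -> mod 24 = 15
Result: 15:59 in UTC-1

15:59


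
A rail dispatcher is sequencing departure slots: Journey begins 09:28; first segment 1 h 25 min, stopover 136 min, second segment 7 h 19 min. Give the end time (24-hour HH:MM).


Depart: 09:28
Leg 1: +85 min -> 10:53
Layover: +136 min -> 13:09
Leg 2: +439 min -> 20:28
Total travel: 660 minutes = 11h 0m
Arrival: 20:28

20:28


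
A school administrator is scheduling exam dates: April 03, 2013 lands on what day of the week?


Date: 2013-04-03
January 1, 2013 is a Tuesday
Day of year: 93
Offset from Jan 1: 92 days
92 mod 7 = 1
Result: Wednesday

Wednesday


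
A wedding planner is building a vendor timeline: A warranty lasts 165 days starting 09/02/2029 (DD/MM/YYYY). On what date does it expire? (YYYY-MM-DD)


Start: 2029-02-09
Adding 165 days
Days remaining in February: 19
After February: 146 days still to add
March 2029: 31 days, 115 remaining
April 2029: 30 days, 85 remaining
May 2029: 31 days, 54 remaining
June 2029: 30 days, 24 remaining
Result: 2029-07-24

2029-07-24


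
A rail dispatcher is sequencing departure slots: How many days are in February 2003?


Month: February
Year: 2003
2003 is not a leap year
February has 28 days
Total: 28 days

28


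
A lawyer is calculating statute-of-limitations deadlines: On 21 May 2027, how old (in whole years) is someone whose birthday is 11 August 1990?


Birth: 1990-08-11
Reference: 2027-05-21
Year difference: 2027 - 1990 = 37
Has birthday (08-11) occurred by 05-21? No
Birthday not yet reached this year -> subtract 1
Age in full years: 36

36


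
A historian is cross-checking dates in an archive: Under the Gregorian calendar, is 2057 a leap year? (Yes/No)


Year: 2057
Divisible by 4? 2057 / 4 = 514.25 -> No
Not divisible by 4, so NOT a leap year

No


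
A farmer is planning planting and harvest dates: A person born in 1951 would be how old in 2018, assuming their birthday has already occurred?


Birth year: 1951
Current year: 2018
Age = current year - birth year
Age = 2018 - 1951 = 67

67


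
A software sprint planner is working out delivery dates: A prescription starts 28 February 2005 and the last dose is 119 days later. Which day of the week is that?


Start: 2005-02-28 (Monday)
Step 1 - find target date: add 119 days
  2005-02-28 + 119 days = 2005-06-27
Step 2 - day of week:
  119 mod 7 = 0
  Monday + 0 days -> Monday
Result: Monday (2005-06-27)

Monday


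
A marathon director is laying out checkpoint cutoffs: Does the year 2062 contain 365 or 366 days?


Year: 2062
Check leap year rules:
Divisible by 4? No
2062 is not a leap year
Days: 365

365


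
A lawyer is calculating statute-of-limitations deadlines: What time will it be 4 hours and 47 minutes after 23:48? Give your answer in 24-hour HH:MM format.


Start time: 23:48
Adding: 4 hours 47 minutes
Minutes: 48 + 47 = 95
Minute overflow: 95 >= 60, so carry 1 hour, minutes = 35
Hours: 23 + 4 + 1 = 28
Hour wraparound: 28 mod 24 = 4
Result: 04:35

04:35


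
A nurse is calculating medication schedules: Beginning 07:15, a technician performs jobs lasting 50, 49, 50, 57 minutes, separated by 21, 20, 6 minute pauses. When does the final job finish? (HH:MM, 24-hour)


Start: 07:15 = 435 min from midnight
  after task 1 (50 min): 08:05
  after break (21 min): 08:26
  after task 2 (49 min): 09:15
  after break (20 min): 09:35
  after task 3 (50 min): 10:25
  after break (6 min): 10:31
  after task 4 (57 min): 11:28
Total elapsed: 253 minutes
End time: 11:28

11:28


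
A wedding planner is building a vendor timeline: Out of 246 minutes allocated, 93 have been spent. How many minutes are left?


Total budget: 246 minutes
Time used: 93 minutes
Remaining: 246 - 93 = 153 minutes
Percent used: 37.8%
Percent remaining: 62.2%

153


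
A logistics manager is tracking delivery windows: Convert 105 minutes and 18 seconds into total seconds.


Minutes: 105
Seconds: 18
Convert minutes to seconds: 105 x 60 = 6300
Add remaining seconds: 6300 + 18 = 6318

6318


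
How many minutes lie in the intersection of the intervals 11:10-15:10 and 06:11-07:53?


Interval A: [670, 910] minutes from midnight
Interval B: [371, 473] minutes from midnight
Overlap start = max(670, 371) = 670
Overlap end = min(910, 473) = 473
End <= start, so the intervals do not overlap: 0 minutes

0
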